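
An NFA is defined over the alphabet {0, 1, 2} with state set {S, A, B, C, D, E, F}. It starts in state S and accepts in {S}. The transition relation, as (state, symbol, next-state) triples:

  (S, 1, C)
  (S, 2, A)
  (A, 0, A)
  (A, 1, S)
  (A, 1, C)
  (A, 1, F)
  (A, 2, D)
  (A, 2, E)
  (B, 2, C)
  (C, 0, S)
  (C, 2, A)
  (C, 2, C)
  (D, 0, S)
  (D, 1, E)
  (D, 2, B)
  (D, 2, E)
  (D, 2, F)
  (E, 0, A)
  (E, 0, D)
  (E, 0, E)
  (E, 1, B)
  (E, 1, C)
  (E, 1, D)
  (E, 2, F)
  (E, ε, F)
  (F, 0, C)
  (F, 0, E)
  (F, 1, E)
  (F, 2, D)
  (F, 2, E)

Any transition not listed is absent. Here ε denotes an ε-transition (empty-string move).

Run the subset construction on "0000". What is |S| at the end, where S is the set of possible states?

0

Start in {S}.
Read '0': S→∅; now ∅.
The set is empty and remains empty for the remaining 3 symbols.
That set has 0 states.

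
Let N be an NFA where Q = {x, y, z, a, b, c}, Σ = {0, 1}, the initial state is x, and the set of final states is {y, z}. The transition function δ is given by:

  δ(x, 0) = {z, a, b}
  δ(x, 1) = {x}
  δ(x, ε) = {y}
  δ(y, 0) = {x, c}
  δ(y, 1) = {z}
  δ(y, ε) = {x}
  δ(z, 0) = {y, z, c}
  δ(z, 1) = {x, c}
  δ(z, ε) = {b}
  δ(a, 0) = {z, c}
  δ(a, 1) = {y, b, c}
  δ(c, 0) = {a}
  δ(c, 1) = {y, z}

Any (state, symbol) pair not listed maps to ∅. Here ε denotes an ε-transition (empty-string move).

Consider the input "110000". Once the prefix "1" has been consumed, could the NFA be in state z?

Yes

Start: ε-closure({x}) = {x, y}.
Read '1': {x, y} → {x, y, z, b}.
State z is in {x, y, z, b}.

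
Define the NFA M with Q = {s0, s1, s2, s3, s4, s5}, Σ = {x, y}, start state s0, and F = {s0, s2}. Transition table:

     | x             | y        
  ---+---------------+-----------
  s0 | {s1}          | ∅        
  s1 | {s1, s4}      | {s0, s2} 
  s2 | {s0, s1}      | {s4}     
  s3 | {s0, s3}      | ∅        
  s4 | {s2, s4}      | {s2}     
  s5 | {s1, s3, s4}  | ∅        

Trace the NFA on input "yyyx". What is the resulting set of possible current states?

∅

Start in {s0}.
Read 'y': {s0} → ∅.
The set is empty and remains empty for the remaining 3 symbols.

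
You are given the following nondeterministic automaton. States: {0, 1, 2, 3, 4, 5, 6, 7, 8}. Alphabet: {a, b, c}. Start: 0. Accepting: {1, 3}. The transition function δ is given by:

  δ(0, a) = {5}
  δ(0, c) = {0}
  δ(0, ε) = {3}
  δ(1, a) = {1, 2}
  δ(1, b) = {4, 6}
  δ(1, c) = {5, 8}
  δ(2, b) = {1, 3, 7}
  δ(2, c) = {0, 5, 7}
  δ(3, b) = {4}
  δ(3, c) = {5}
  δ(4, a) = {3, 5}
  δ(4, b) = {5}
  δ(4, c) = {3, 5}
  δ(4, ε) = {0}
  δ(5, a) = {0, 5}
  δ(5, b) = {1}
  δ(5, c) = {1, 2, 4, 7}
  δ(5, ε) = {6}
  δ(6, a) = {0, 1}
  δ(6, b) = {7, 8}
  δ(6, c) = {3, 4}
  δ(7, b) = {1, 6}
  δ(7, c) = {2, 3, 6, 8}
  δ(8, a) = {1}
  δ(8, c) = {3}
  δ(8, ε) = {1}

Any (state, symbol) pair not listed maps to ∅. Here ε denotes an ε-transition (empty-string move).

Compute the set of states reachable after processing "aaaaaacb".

{0, 1, 3, 4, 5, 6, 7, 8}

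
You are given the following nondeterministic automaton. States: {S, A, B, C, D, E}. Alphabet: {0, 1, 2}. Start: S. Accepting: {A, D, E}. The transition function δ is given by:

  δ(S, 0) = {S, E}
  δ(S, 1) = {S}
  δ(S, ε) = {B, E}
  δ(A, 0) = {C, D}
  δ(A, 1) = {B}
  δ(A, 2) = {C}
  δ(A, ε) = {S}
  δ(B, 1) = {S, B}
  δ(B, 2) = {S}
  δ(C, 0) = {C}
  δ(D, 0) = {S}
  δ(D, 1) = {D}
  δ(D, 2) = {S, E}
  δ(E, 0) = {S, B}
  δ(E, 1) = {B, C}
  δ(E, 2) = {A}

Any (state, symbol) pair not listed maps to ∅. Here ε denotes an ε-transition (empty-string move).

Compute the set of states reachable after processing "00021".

{S, B, C, E}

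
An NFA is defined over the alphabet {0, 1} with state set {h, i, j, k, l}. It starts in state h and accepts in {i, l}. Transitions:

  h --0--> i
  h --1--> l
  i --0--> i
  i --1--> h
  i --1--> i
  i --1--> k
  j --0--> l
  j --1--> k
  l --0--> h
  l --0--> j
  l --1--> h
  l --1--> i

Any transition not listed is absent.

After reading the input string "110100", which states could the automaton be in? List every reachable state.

Start in {h}.
Read '1': h→{l}; now {l}.
Read '1': l→{h, i}; now {h, i}.
Read '0': h→{i}, i→{i}; now {i}.
Read '1': i→{h, i, k}; now {h, i, k}.
Read '0': h→{i}, i→{i}, k→∅; now {i}.
Read '0': i→{i}; now {i}.

{i}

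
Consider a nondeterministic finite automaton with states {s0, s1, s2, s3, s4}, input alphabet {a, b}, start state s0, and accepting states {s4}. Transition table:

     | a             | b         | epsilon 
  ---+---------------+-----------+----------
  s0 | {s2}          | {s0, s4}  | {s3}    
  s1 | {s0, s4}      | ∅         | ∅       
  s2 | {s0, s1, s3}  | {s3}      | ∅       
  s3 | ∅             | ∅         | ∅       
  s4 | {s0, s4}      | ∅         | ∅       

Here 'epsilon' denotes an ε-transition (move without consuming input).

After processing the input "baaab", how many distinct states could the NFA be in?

3

Start: ε-closure({s0}) = {s0, s3}.
Read 'b': s0→{s0, s4}, s3→∅; union {s0, s4}; ε-closure = {s0, s3, s4}.
Read 'a': s0→{s2}, s3→∅, s4→{s0, s4}; union {s0, s2, s4}; ε-closure = {s0, s2, s3, s4}.
Read 'a': s0→{s2}, s2→{s0, s1, s3}, s3→∅, s4→{s0, s4}; now {s0, s1, s2, s3, s4}.
Read 'a': s0→{s2}, s1→{s0, s4}, s2→{s0, s1, s3}, s3→∅, s4→{s0, s4}; now {s0, s1, s2, s3, s4}.
Read 'b': s0→{s0, s4}, s1→∅, s2→{s3}, s3→∅, s4→∅; now {s0, s3, s4}.
That set has 3 states.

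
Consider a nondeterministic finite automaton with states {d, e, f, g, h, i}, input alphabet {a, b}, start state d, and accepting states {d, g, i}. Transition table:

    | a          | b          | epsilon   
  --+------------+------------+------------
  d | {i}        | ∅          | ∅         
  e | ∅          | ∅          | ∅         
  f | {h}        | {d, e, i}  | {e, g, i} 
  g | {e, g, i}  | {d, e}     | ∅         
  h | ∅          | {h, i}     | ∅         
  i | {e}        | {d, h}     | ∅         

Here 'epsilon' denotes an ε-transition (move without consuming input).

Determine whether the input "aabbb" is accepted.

No

Start in {d}.
Read 'a': {d} → {i}.
Read 'a': {i} → {e}.
Read 'b': {e} → ∅.
The set is empty and remains empty for the remaining 2 symbols.
The final set ∅ contains no accepting state.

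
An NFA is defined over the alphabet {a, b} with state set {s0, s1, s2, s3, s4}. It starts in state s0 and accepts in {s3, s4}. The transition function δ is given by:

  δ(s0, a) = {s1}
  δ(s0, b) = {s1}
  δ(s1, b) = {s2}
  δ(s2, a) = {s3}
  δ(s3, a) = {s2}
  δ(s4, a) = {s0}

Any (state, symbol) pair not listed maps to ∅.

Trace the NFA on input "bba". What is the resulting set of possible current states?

Start in {s0}.
Read 'b': {s0} → {s1}.
Read 'b': {s1} → {s2}.
Read 'a': {s2} → {s3}.

{s3}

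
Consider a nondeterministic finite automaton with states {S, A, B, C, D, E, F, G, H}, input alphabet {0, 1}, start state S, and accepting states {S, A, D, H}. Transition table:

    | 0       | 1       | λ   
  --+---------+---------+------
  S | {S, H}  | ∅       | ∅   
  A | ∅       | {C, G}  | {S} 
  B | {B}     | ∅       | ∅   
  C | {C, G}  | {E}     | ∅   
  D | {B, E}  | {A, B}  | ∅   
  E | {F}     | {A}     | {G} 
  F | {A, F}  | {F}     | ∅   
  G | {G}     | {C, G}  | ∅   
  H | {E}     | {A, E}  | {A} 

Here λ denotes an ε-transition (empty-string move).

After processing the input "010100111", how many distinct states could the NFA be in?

6

Start in {S}.
Read '0': S→{S, H}; union {S, H}; ε-closure = {S, A, H}.
Read '1': S→∅, A→{C, G}, H→{A, E}; union {A, C, E, G}; ε-closure = {S, A, C, E, G}.
Read '0': S→{S, H}, A→∅, C→{C, G}, E→{F}, G→{G}; union {S, C, F, G, H}; ε-closure = {S, A, C, F, G, H}.
Read '1': S→∅, A→{C, G}, C→{E}, F→{F}, G→{C, G}, H→{A, E}; union {A, C, E, F, G}; ε-closure = {S, A, C, E, F, G}.
Read '0': S→{S, H}, A→∅, C→{C, G}, E→{F}, F→{A, F}, G→{G}; now {S, A, C, F, G, H}.
Read '0': S→{S, H}, A→∅, C→{C, G}, F→{A, F}, G→{G}, H→{E}; now {S, A, C, E, F, G, H}.
Read '1': S→∅, A→{C, G}, C→{E}, E→{A}, F→{F}, G→{C, G}, H→{A, E}; union {A, C, E, F, G}; ε-closure = {S, A, C, E, F, G}.
Read '1': S→∅, A→{C, G}, C→{E}, E→{A}, F→{F}, G→{C, G}; union {A, C, E, F, G}; ε-closure = {S, A, C, E, F, G}.
Read '1': S→∅, A→{C, G}, C→{E}, E→{A}, F→{F}, G→{C, G}; union {A, C, E, F, G}; ε-closure = {S, A, C, E, F, G}.
That set has 6 states.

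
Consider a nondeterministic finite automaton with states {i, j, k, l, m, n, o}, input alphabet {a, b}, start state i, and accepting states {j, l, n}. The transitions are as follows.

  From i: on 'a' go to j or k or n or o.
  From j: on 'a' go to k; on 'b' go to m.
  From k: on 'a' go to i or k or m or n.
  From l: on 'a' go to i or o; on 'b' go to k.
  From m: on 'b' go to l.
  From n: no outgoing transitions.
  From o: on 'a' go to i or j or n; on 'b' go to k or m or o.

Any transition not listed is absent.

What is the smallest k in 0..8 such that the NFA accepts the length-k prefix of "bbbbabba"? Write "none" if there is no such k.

Start in {i}.
Read 'b': i→∅; now ∅.
The set is empty and remains empty for the remaining 7 symbols.
No reachable set along the way intersects F.

none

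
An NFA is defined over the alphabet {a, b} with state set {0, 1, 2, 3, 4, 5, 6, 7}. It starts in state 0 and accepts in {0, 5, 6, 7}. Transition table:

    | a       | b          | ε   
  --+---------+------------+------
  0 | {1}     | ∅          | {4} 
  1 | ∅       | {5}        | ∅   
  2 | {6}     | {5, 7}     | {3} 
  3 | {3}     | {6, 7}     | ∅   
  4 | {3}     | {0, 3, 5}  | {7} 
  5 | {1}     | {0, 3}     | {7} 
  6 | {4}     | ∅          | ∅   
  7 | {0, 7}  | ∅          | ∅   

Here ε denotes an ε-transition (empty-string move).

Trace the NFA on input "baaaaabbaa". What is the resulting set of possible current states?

Start: ε-closure({0}) = {0, 4, 7}.
Read 'b': {0, 4, 7} → {0, 3, 4, 5, 7}.
Read 'a': {0, 3, 4, 5, 7} → {0, 1, 3, 4, 7}.
Read 'a': {0, 1, 3, 4, 7} → {0, 1, 3, 4, 7}.
Read 'a': {0, 1, 3, 4, 7} → {0, 1, 3, 4, 7}.
Read 'a': {0, 1, 3, 4, 7} → {0, 1, 3, 4, 7}.
Read 'a': {0, 1, 3, 4, 7} → {0, 1, 3, 4, 7}.
Read 'b': {0, 1, 3, 4, 7} → {0, 3, 4, 5, 6, 7}.
Read 'b': {0, 3, 4, 5, 6, 7} → {0, 3, 4, 5, 6, 7}.
Read 'a': {0, 3, 4, 5, 6, 7} → {0, 1, 3, 4, 7}.
Read 'a': {0, 1, 3, 4, 7} → {0, 1, 3, 4, 7}.

{0, 1, 3, 4, 7}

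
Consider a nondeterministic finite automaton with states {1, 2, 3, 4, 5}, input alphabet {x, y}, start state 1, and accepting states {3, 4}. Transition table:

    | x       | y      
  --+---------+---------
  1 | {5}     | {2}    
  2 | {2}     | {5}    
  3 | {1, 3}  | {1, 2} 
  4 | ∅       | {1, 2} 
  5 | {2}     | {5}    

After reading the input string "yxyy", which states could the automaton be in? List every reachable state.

{5}

Start in {1}.
Read 'y': 1→{2}; now {2}.
Read 'x': 2→{2}; now {2}.
Read 'y': 2→{5}; now {5}.
Read 'y': 5→{5}; now {5}.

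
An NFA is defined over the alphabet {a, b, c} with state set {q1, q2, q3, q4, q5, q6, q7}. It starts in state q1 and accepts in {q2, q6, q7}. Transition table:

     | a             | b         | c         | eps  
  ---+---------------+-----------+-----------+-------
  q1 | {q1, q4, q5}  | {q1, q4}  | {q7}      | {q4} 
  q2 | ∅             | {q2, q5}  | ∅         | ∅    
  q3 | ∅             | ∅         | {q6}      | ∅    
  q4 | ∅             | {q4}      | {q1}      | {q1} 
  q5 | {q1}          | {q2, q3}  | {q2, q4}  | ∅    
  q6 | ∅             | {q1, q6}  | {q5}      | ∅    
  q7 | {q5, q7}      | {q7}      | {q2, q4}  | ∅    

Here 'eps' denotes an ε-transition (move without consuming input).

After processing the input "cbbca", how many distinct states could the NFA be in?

Start: ε-closure({q1}) = {q1, q4}.
Read 'c': q1→{q7}, q4→{q1}; union {q1, q7}; ε-closure = {q1, q4, q7}.
Read 'b': q1→{q1, q4}, q4→{q4}, q7→{q7}; now {q1, q4, q7}.
Read 'b': q1→{q1, q4}, q4→{q4}, q7→{q7}; now {q1, q4, q7}.
Read 'c': q1→{q7}, q4→{q1}, q7→{q2, q4}; now {q1, q2, q4, q7}.
Read 'a': q1→{q1, q4, q5}, q2→∅, q4→∅, q7→{q5, q7}; now {q1, q4, q5, q7}.
That set has 4 states.

4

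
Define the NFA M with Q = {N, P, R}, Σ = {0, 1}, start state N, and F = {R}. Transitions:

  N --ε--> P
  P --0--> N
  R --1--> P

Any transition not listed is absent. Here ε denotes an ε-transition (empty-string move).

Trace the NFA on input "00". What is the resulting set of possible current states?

{N, P}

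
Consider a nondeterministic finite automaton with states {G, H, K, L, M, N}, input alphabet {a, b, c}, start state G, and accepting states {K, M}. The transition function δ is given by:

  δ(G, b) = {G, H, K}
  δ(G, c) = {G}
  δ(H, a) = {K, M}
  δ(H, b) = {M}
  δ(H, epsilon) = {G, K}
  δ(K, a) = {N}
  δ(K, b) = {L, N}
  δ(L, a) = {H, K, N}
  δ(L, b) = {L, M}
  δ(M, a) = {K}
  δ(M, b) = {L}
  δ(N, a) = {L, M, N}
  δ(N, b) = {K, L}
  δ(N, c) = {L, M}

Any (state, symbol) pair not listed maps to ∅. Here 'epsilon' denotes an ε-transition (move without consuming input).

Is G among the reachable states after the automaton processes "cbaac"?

No

Start in {G}.
Read 'c': G→{G}; now {G}.
Read 'b': G→{G, H, K}; now {G, H, K}.
Read 'a': G→∅, H→{K, M}, K→{N}; now {K, M, N}.
Read 'a': K→{N}, M→{K}, N→{L, M, N}; now {K, L, M, N}.
Read 'c': K→∅, L→∅, M→∅, N→{L, M}; now {L, M}.
State G is not in {L, M}.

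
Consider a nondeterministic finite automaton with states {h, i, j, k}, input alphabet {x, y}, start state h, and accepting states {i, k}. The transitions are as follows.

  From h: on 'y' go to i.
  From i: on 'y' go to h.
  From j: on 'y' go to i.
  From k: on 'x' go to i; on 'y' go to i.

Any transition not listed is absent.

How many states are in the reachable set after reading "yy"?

Start in {h}.
Read 'y': h→{i}; now {i}.
Read 'y': i→{h}; now {h}.
That set has 1 state.

1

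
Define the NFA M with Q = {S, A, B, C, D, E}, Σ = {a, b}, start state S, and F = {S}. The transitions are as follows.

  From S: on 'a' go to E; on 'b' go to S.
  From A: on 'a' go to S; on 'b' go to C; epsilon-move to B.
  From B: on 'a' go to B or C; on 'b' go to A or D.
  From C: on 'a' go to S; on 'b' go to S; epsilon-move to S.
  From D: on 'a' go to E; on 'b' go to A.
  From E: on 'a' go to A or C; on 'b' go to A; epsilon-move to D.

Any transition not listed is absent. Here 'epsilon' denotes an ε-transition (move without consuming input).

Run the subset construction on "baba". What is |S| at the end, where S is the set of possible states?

3

Start in {S}.
Read 'b': {S} → {S}.
Read 'a': {S} → {D, E}.
Read 'b': {D, E} → {A, B}.
Read 'a': {A, B} → {S, B, C}.
That set has 3 states.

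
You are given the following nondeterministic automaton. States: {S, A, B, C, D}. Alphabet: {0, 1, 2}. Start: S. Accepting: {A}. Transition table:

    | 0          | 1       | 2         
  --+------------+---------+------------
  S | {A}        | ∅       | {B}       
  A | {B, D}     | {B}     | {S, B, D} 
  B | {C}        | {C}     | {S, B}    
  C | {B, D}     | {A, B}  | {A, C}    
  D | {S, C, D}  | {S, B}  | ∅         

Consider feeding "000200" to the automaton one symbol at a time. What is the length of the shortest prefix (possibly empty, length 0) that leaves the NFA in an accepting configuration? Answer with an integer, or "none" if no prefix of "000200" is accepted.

Start in {S}.
Read '0': {S} → {A}.
None of the earlier sets intersect F, but {A} does.

1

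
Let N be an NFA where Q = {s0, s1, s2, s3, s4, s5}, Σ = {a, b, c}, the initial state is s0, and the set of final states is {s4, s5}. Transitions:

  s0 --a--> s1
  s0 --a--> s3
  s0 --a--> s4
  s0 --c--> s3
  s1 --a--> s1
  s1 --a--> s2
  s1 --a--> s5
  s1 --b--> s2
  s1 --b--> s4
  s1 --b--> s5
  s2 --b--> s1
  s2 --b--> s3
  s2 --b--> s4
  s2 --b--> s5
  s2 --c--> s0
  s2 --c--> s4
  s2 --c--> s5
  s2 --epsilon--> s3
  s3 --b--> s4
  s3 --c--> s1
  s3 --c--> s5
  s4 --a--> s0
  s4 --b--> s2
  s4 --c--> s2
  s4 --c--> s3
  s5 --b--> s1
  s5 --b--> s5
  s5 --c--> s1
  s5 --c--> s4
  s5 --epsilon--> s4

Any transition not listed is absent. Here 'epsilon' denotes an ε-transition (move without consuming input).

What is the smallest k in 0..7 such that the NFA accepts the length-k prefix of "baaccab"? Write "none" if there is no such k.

none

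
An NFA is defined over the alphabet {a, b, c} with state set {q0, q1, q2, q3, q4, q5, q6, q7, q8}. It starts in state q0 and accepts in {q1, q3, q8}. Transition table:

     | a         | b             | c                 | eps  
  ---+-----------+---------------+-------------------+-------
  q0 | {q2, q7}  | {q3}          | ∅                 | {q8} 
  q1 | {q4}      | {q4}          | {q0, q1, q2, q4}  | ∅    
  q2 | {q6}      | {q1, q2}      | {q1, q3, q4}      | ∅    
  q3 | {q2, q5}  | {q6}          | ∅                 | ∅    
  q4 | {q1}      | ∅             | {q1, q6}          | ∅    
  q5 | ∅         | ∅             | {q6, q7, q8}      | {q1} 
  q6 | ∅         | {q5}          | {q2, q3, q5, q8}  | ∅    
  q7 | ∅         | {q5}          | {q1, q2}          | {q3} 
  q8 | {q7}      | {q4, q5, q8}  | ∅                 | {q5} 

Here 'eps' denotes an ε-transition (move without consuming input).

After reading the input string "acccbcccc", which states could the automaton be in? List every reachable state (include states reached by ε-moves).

Start: ε-closure({q0}) = {q0, q1, q5, q8}.
Read 'a': q0→{q2, q7}, q1→{q4}, q5→∅, q8→{q7}; union {q2, q4, q7}; ε-closure = {q2, q3, q4, q7}.
Read 'c': q2→{q1, q3, q4}, q3→∅, q4→{q1, q6}, q7→{q1, q2}; now {q1, q2, q3, q4, q6}.
Read 'c': q1→{q0, q1, q2, q4}, q2→{q1, q3, q4}, q3→∅, q4→{q1, q6}, q6→{q2, q3, q5, q8}; now {q0, q1, q2, q3, q4, q5, q6, q8}.
Read 'c': q0→∅, q1→{q0, q1, q2, q4}, q2→{q1, q3, q4}, q3→∅, q4→{q1, q6}, q5→{q6, q7, q8}, q6→{q2, q3, q5, q8}, q8→∅; now {q0, q1, q2, q3, q4, q5, q6, q7, q8}.
Read 'b': q0→{q3}, q1→{q4}, q2→{q1, q2}, q3→{q6}, q4→∅, q5→∅, q6→{q5}, q7→{q5}, q8→{q4, q5, q8}; now {q1, q2, q3, q4, q5, q6, q8}.
Read 'c': q1→{q0, q1, q2, q4}, q2→{q1, q3, q4}, q3→∅, q4→{q1, q6}, q5→{q6, q7, q8}, q6→{q2, q3, q5, q8}, q8→∅; now {q0, q1, q2, q3, q4, q5, q6, q7, q8}.
Read 'c': q0→∅, q1→{q0, q1, q2, q4}, q2→{q1, q3, q4}, q3→∅, q4→{q1, q6}, q5→{q6, q7, q8}, q6→{q2, q3, q5, q8}, q7→{q1, q2}, q8→∅; now {q0, q1, q2, q3, q4, q5, q6, q7, q8}.
Read 'c': q0→∅, q1→{q0, q1, q2, q4}, q2→{q1, q3, q4}, q3→∅, q4→{q1, q6}, q5→{q6, q7, q8}, q6→{q2, q3, q5, q8}, q7→{q1, q2}, q8→∅; now {q0, q1, q2, q3, q4, q5, q6, q7, q8}.
Read 'c': q0→∅, q1→{q0, q1, q2, q4}, q2→{q1, q3, q4}, q3→∅, q4→{q1, q6}, q5→{q6, q7, q8}, q6→{q2, q3, q5, q8}, q7→{q1, q2}, q8→∅; now {q0, q1, q2, q3, q4, q5, q6, q7, q8}.

{q0, q1, q2, q3, q4, q5, q6, q7, q8}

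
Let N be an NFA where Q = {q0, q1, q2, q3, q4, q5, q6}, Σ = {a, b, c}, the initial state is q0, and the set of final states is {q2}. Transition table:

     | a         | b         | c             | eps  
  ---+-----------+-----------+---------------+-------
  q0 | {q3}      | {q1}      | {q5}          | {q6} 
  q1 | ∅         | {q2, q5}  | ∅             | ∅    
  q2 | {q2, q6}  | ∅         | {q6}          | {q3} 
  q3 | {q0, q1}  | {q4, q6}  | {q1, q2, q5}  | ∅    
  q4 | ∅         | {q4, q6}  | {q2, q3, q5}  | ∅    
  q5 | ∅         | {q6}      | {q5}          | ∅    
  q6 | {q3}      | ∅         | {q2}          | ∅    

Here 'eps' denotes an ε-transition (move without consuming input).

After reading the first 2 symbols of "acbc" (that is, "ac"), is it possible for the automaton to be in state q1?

Yes

Start: ε-closure({q0}) = {q0, q6}.
Read 'a': q0→{q3}, q6→{q3}; now {q3}.
Read 'c': q3→{q1, q2, q5}; union {q1, q2, q5}; ε-closure = {q1, q2, q3, q5}.
State q1 is in {q1, q2, q3, q5}.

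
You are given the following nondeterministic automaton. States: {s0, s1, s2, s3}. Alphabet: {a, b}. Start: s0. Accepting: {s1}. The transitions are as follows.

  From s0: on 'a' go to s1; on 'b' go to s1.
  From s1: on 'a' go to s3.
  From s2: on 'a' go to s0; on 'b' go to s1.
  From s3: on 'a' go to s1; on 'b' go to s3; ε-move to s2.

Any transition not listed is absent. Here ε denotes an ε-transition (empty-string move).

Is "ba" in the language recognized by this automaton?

No

Start in {s0}.
Read 'b': {s0} → {s1}.
Read 'a': {s1} → {s2, s3}.
The final set {s2, s3} contains no accepting state.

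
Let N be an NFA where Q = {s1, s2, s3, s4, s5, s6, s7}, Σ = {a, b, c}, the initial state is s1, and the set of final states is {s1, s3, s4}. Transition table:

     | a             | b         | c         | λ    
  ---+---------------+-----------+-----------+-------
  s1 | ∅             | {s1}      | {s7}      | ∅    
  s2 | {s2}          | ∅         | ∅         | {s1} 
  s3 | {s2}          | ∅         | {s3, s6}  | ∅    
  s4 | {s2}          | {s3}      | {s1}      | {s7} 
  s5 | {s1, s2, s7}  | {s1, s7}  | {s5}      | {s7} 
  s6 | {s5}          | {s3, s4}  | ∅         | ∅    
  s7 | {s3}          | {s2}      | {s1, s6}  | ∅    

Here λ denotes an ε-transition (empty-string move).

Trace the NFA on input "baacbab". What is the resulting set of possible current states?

∅

Start in {s1}.
Read 'b': {s1} → {s1}.
Read 'a': {s1} → ∅.
The set is empty and remains empty for the remaining 5 symbols.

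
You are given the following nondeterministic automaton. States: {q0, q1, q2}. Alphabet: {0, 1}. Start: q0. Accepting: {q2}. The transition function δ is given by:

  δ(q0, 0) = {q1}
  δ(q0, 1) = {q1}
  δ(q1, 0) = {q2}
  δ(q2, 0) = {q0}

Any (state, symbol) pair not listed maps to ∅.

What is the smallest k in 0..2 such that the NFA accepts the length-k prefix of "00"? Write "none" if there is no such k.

Start in {q0}.
Read '0': {q0} → {q1}.
Read '0': {q1} → {q2}.
None of the earlier sets intersect F, but {q2} does.

2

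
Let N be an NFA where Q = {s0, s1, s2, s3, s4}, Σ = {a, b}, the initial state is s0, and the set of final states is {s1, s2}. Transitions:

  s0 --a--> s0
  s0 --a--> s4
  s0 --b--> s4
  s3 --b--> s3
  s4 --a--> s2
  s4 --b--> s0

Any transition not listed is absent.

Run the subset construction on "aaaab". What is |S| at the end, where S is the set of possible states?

2

Start in {s0}.
Read 'a': s0→{s0, s4}; now {s0, s4}.
Read 'a': s0→{s0, s4}, s4→{s2}; now {s0, s2, s4}.
Read 'a': s0→{s0, s4}, s2→∅, s4→{s2}; now {s0, s2, s4}.
Read 'a': s0→{s0, s4}, s2→∅, s4→{s2}; now {s0, s2, s4}.
Read 'b': s0→{s4}, s2→∅, s4→{s0}; now {s0, s4}.
That set has 2 states.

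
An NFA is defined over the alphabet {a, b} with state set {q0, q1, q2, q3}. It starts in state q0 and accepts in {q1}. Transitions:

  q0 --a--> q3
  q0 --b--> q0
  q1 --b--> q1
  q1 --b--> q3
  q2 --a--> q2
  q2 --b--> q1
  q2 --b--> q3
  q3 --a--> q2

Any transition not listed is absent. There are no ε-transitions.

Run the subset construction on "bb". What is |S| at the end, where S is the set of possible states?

Start in {q0}.
Read 'b': q0→{q0}; now {q0}.
Read 'b': q0→{q0}; now {q0}.
That set has 1 state.

1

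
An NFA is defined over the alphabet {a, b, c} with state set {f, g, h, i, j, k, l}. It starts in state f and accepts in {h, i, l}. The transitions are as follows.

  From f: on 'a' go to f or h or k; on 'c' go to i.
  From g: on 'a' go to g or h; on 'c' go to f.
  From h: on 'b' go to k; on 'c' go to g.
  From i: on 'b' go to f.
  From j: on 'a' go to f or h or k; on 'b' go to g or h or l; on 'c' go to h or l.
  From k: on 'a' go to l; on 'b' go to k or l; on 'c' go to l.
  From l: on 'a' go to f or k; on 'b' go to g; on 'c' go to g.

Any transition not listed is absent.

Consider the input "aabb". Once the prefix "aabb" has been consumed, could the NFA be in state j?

Start in {f}.
Read 'a': f→{f, h, k}; now {f, h, k}.
Read 'a': f→{f, h, k}, h→∅, k→{l}; now {f, h, k, l}.
Read 'b': f→∅, h→{k}, k→{k, l}, l→{g}; now {g, k, l}.
Read 'b': g→∅, k→{k, l}, l→{g}; now {g, k, l}.
State j is not in {g, k, l}.

No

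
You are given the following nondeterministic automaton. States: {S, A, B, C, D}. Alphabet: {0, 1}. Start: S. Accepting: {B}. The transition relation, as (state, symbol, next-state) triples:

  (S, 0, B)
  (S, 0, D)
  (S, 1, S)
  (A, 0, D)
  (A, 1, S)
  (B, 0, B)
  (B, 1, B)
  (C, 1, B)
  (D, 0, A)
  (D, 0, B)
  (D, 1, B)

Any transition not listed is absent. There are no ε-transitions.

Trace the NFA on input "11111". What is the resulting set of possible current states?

{S}

Start in {S}.
Read '1': {S} → {S}.
Read '1': {S} → {S}.
Read '1': {S} → {S}.
Read '1': {S} → {S}.
Read '1': {S} → {S}.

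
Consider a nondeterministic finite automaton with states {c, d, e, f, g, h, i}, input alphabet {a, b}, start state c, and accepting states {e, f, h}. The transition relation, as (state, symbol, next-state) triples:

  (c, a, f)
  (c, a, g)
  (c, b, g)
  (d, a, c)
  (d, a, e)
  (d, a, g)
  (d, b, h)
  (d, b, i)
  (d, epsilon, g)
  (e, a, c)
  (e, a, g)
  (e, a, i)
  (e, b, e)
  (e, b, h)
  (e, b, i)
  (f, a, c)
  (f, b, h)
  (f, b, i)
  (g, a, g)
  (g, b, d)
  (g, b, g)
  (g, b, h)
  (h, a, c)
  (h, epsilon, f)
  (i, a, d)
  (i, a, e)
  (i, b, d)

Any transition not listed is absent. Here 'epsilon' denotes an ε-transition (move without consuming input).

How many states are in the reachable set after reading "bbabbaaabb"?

6

Start in {c}.
Read 'b': c→{g}; now {g}.
Read 'b': g→{d, g, h}; union {d, g, h}; ε-closure = {d, f, g, h}.
Read 'a': d→{c, e, g}, f→{c}, g→{g}, h→{c}; now {c, e, g}.
Read 'b': c→{g}, e→{e, h, i}, g→{d, g, h}; union {d, e, g, h, i}; ε-closure = {d, e, f, g, h, i}.
Read 'b': d→{h, i}, e→{e, h, i}, f→{h, i}, g→{d, g, h}, h→∅, i→{d}; union {d, e, g, h, i}; ε-closure = {d, e, f, g, h, i}.
Read 'a': d→{c, e, g}, e→{c, g, i}, f→{c}, g→{g}, h→{c}, i→{d, e}; now {c, d, e, g, i}.
Read 'a': c→{f, g}, d→{c, e, g}, e→{c, g, i}, g→{g}, i→{d, e}; now {c, d, e, f, g, i}.
Read 'a': c→{f, g}, d→{c, e, g}, e→{c, g, i}, f→{c}, g→{g}, i→{d, e}; now {c, d, e, f, g, i}.
Read 'b': c→{g}, d→{h, i}, e→{e, h, i}, f→{h, i}, g→{d, g, h}, i→{d}; union {d, e, g, h, i}; ε-closure = {d, e, f, g, h, i}.
Read 'b': d→{h, i}, e→{e, h, i}, f→{h, i}, g→{d, g, h}, h→∅, i→{d}; union {d, e, g, h, i}; ε-closure = {d, e, f, g, h, i}.
That set has 6 states.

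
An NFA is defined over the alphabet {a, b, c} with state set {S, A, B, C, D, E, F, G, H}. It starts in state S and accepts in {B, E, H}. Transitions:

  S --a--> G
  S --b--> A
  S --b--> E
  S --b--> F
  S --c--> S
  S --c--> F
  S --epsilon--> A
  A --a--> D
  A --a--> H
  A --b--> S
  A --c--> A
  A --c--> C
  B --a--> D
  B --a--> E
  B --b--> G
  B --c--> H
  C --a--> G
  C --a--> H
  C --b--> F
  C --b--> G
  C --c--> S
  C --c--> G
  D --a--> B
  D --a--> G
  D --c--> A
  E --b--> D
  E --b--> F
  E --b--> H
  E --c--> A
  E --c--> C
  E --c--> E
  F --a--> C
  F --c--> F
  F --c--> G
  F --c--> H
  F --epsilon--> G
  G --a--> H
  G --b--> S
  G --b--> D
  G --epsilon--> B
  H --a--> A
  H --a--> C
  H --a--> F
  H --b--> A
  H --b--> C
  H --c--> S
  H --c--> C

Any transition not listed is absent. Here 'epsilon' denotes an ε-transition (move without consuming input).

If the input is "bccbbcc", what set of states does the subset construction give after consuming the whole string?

Start: ε-closure({S}) = {S, A}.
Read 'b': S→{A, E, F}, A→{S}; union {S, A, E, F}; ε-closure = {S, A, B, E, F, G}.
Read 'c': S→{S, F}, A→{A, C}, B→{H}, E→{A, C, E}, F→{F, G, H}, G→∅; union {S, A, C, E, F, G, H}; ε-closure = {S, A, B, C, E, F, G, H}.
Read 'c': S→{S, F}, A→{A, C}, B→{H}, C→{S, G}, E→{A, C, E}, F→{F, G, H}, G→∅, H→{S, C}; union {S, A, C, E, F, G, H}; ε-closure = {S, A, B, C, E, F, G, H}.
Read 'b': S→{A, E, F}, A→{S}, B→{G}, C→{F, G}, E→{D, F, H}, F→∅, G→{S, D}, H→{A, C}; union {S, A, C, D, E, F, G, H}; ε-closure = {S, A, B, C, D, E, F, G, H}.
Read 'b': S→{A, E, F}, A→{S}, B→{G}, C→{F, G}, D→∅, E→{D, F, H}, F→∅, G→{S, D}, H→{A, C}; union {S, A, C, D, E, F, G, H}; ε-closure = {S, A, B, C, D, E, F, G, H}.
Read 'c': S→{S, F}, A→{A, C}, B→{H}, C→{S, G}, D→{A}, E→{A, C, E}, F→{F, G, H}, G→∅, H→{S, C}; union {S, A, C, E, F, G, H}; ε-closure = {S, A, B, C, E, F, G, H}.
Read 'c': S→{S, F}, A→{A, C}, B→{H}, C→{S, G}, E→{A, C, E}, F→{F, G, H}, G→∅, H→{S, C}; union {S, A, C, E, F, G, H}; ε-closure = {S, A, B, C, E, F, G, H}.

{S, A, B, C, E, F, G, H}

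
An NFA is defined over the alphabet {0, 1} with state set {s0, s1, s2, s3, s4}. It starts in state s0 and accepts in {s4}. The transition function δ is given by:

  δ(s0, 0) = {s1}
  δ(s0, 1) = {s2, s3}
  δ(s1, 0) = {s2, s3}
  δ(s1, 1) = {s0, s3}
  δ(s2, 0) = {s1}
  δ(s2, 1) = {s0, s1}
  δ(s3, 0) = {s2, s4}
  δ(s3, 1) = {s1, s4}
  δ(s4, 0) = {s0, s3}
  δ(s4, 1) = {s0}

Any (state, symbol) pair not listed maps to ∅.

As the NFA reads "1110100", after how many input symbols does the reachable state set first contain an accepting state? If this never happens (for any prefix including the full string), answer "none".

Start in {s0}.
Read '1': s0→{s2, s3}; now {s2, s3}.
Read '1': s2→{s0, s1}, s3→{s1, s4}; now {s0, s1, s4}.
None of the earlier sets intersect F, but {s0, s1, s4} does.

2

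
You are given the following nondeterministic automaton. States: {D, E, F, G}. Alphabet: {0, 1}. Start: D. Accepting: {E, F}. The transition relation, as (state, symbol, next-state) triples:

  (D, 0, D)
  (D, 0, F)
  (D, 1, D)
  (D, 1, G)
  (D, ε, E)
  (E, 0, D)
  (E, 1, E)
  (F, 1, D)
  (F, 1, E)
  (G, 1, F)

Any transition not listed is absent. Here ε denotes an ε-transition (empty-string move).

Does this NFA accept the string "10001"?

Start: ε-closure({D}) = {D, E}.
Read '1': D→{D, G}, E→{E}; now {D, E, G}.
Read '0': D→{D, F}, E→{D}, G→∅; union {D, F}; ε-closure = {D, E, F}.
Read '0': D→{D, F}, E→{D}, F→∅; union {D, F}; ε-closure = {D, E, F}.
Read '0': D→{D, F}, E→{D}, F→∅; union {D, F}; ε-closure = {D, E, F}.
Read '1': D→{D, G}, E→{E}, F→{D, E}; now {D, E, G}.
The final set {D, E, G} contains the accepting state E.

Yes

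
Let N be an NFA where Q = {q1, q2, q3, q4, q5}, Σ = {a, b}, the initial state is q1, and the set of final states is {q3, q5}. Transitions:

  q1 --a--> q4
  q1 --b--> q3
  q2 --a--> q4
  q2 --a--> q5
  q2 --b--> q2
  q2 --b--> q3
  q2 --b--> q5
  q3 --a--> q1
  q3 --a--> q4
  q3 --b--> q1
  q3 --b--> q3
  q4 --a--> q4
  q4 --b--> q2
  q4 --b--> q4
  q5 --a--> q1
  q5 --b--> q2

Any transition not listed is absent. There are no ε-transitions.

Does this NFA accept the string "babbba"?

Start in {q1}.
Read 'b': q1→{q3}; now {q3}.
Read 'a': q3→{q1, q4}; now {q1, q4}.
Read 'b': q1→{q3}, q4→{q2, q4}; now {q2, q3, q4}.
Read 'b': q2→{q2, q3, q5}, q3→{q1, q3}, q4→{q2, q4}; now {q1, q2, q3, q4, q5}.
Read 'b': q1→{q3}, q2→{q2, q3, q5}, q3→{q1, q3}, q4→{q2, q4}, q5→{q2}; now {q1, q2, q3, q4, q5}.
Read 'a': q1→{q4}, q2→{q4, q5}, q3→{q1, q4}, q4→{q4}, q5→{q1}; now {q1, q4, q5}.
The final set {q1, q4, q5} contains the accepting state q5.

Yes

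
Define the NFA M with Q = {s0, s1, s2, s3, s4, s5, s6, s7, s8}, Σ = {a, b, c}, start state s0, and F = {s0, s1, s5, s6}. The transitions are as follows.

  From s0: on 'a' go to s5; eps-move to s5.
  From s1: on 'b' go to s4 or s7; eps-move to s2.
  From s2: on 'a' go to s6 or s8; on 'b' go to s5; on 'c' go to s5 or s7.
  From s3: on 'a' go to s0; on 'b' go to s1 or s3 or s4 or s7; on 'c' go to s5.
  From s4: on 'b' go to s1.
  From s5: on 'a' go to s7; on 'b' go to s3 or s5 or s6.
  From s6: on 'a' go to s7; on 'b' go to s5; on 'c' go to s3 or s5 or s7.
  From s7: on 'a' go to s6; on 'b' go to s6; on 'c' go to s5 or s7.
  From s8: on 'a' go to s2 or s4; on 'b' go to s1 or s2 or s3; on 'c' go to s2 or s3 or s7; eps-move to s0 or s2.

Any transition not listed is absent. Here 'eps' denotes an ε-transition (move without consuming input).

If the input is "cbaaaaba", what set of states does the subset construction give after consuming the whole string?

Start: ε-closure({s0}) = {s0, s5}.
Read 'c': s0→∅, s5→∅; now ∅.
The set is empty and remains empty for the remaining 7 symbols.

∅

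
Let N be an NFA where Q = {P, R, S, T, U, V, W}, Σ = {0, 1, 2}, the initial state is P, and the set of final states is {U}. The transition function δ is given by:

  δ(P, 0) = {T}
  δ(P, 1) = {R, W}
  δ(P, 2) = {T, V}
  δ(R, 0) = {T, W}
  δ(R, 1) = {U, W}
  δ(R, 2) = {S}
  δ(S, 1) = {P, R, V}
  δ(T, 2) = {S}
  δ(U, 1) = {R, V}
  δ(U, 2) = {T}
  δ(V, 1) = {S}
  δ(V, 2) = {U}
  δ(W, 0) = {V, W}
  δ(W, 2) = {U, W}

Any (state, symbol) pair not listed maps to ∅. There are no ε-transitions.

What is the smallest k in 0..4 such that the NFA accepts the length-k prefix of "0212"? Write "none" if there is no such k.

4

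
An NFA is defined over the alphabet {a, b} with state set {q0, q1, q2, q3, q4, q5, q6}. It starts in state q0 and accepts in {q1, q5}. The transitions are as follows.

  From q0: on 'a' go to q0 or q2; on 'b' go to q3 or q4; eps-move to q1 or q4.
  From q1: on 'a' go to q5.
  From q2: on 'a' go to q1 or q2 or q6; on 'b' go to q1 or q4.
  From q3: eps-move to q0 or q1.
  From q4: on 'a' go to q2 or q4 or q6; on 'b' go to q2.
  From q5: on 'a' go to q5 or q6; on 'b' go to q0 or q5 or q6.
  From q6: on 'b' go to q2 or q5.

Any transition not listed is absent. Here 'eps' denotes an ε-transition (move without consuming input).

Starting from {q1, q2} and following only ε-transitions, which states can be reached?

{q1, q2}

Begin with {q1, q2}.
No ε-moves leave this set, so the closure equals the set itself.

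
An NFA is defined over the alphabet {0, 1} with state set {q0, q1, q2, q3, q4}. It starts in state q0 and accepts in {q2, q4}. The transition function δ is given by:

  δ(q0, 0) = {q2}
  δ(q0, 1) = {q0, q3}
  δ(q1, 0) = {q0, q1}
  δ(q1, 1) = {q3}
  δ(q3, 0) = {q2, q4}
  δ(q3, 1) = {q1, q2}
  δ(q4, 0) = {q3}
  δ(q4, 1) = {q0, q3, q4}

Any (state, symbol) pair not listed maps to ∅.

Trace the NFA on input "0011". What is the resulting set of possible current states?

∅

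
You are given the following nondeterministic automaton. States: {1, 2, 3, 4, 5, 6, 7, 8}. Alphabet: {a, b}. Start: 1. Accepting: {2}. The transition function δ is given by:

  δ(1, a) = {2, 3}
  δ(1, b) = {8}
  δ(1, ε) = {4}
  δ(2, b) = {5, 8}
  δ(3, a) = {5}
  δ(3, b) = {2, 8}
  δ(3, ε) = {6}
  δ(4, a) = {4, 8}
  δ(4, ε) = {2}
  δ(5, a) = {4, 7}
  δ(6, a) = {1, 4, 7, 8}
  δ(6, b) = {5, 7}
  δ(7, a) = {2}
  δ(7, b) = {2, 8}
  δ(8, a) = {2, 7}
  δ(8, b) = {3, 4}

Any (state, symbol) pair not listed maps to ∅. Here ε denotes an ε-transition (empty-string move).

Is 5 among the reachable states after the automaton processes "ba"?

Start: ε-closure({1}) = {1, 2, 4}.
Read 'b': {1, 2, 4} → {5, 8}.
Read 'a': {5, 8} → {2, 4, 7}.
State 5 is not in {2, 4, 7}.

No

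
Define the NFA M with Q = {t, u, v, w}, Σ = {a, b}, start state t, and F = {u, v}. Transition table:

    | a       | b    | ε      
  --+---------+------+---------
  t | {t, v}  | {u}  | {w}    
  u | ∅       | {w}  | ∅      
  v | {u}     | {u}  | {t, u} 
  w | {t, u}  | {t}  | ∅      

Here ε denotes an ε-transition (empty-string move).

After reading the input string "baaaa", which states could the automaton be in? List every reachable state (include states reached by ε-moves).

Start: ε-closure({t}) = {t, w}.
Read 'b': t→{u}, w→{t}; union {t, u}; ε-closure = {t, u, w}.
Read 'a': t→{t, v}, u→∅, w→{t, u}; union {t, u, v}; ε-closure = {t, u, v, w}.
Read 'a': t→{t, v}, u→∅, v→{u}, w→{t, u}; union {t, u, v}; ε-closure = {t, u, v, w}.
Read 'a': t→{t, v}, u→∅, v→{u}, w→{t, u}; union {t, u, v}; ε-closure = {t, u, v, w}.
Read 'a': t→{t, v}, u→∅, v→{u}, w→{t, u}; union {t, u, v}; ε-closure = {t, u, v, w}.

{t, u, v, w}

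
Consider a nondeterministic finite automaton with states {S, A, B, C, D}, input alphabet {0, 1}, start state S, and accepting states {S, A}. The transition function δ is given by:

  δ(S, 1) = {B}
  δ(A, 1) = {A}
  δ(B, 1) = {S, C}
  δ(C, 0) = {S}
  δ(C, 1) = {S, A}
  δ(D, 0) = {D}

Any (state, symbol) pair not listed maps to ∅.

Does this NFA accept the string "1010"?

Start in {S}.
Read '1': S→{B}; now {B}.
Read '0': B→∅; now ∅.
The set is empty and remains empty for the remaining 2 symbols.
The final set ∅ contains no accepting state.

No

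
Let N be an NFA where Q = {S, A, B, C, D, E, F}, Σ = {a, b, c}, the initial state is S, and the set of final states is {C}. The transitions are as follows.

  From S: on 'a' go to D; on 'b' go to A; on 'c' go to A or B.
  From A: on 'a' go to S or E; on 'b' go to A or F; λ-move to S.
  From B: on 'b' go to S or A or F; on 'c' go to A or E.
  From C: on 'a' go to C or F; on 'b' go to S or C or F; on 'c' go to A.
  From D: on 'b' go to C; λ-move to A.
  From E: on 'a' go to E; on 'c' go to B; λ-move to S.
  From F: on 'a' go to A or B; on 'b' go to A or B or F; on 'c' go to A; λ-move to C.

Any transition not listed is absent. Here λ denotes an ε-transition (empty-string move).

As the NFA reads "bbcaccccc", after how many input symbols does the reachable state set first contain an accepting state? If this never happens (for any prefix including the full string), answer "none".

Start in {S}.
Read 'b': S→{A}; union {A}; ε-closure = {S, A}.
Read 'b': S→{A}, A→{A, F}; union {A, F}; ε-closure = {S, A, C, F}.
None of the earlier sets intersect F, but {S, A, C, F} does.

2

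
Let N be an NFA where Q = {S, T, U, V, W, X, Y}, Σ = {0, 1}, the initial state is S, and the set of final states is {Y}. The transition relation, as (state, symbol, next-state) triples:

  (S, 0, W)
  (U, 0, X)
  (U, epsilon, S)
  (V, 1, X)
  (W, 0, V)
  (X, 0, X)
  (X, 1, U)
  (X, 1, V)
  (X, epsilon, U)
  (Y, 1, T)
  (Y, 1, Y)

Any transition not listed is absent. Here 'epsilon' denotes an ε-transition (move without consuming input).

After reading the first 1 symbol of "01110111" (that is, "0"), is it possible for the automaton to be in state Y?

No

Start in {S}.
Read '0': {S} → {W}.
State Y is not in {W}.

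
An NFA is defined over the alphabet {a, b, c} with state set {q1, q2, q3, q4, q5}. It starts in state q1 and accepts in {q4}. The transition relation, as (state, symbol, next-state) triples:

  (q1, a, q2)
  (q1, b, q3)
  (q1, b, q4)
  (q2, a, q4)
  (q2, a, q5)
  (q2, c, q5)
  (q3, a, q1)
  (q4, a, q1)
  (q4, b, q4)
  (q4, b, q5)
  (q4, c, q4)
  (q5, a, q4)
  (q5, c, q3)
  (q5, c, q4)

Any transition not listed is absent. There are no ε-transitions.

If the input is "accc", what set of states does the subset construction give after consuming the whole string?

{q4}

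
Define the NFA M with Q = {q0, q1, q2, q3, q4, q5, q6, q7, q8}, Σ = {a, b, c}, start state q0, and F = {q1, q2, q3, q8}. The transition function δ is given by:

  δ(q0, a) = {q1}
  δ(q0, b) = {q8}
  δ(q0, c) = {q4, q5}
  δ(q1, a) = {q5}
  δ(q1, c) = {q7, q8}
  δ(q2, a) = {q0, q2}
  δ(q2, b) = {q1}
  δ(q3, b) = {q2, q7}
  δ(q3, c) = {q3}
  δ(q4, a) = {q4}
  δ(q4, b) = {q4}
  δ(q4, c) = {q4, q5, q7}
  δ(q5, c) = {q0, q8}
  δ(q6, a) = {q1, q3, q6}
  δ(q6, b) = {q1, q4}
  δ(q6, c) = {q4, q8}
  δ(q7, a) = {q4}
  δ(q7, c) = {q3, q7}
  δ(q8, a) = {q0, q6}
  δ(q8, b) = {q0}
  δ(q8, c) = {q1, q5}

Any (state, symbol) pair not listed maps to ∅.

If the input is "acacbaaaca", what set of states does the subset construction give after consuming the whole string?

Start in {q0}.
Read 'a': q0→{q1}; now {q1}.
Read 'c': q1→{q7, q8}; now {q7, q8}.
Read 'a': q7→{q4}, q8→{q0, q6}; now {q0, q4, q6}.
Read 'c': q0→{q4, q5}, q4→{q4, q5, q7}, q6→{q4, q8}; now {q4, q5, q7, q8}.
Read 'b': q4→{q4}, q5→∅, q7→∅, q8→{q0}; now {q0, q4}.
Read 'a': q0→{q1}, q4→{q4}; now {q1, q4}.
Read 'a': q1→{q5}, q4→{q4}; now {q4, q5}.
Read 'a': q4→{q4}, q5→∅; now {q4}.
Read 'c': q4→{q4, q5, q7}; now {q4, q5, q7}.
Read 'a': q4→{q4}, q5→∅, q7→{q4}; now {q4}.

{q4}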